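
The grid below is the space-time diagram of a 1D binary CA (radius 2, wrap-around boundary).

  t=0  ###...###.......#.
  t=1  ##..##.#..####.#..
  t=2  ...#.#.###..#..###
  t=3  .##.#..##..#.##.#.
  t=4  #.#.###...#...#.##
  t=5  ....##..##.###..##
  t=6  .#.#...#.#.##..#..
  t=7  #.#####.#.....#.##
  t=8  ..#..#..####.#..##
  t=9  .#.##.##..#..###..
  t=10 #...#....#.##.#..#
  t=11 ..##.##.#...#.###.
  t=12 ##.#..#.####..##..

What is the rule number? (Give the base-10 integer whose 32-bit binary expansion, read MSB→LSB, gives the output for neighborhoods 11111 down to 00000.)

1084188429

  #####|.  b31=0 t=7,i=4
  ####.|#  b30=1 t=1,i=12
  ###.#|.  b29=0 t=1,i=13
  ###..|.  b28=0 t=0,i=2
  ##.##|.  b27=0 t=5,i=10
  ##.#.|.  b26=0 t=1,i=6
  ##..#|.  b25=0 t=1,i=2
  ##...|.  b24=0 t=0,i=3
  #.###|#  b23=1 t=0,i=0
  #.##.|.  b22=0 t=3,i=13
  #.#.#|.  b21=0 t=2,i=5
  #.#..|#  b20=1 t=1,i=7
  #..##|#  b19=1 t=1,i=3
  #..#.|#  b18=1 t=2,i=11
  #...#|#  b17=1 t=0,i=4
  #....|#  b16=1 t=0,i=10
  .####|.  b15=0 t=1,i=11
  .###.|#  b14=1 t=0,i=1
  .##.#|#  b13=1 t=1,i=5
  .##..|.  b12=0 t=1,i=1
  .#.##|.  b11=0 t=0,i=17
  .#.#.|#  b10=1 t=2,i=4
  .#..#|#  b9=1 t=1,i=8
  .#...|#  b8=1 t=4,i=11
  ..###|.  b7=0 t=0,i=6
  ..##.|.  b6=0 t=1,i=0
  ..#.#|.  b5=0 t=0,i=16
  ..#..|.  b4=0 t=2,i=12
  ...##|#  b3=1 t=0,i=5
  ...#.|#  b2=1 t=0,i=15
  ....#|.  b1=0 t=0,i=14
  .....|#  b0=1 t=0,i=11
  bits 01000000100111110110011100001101 = 1084188429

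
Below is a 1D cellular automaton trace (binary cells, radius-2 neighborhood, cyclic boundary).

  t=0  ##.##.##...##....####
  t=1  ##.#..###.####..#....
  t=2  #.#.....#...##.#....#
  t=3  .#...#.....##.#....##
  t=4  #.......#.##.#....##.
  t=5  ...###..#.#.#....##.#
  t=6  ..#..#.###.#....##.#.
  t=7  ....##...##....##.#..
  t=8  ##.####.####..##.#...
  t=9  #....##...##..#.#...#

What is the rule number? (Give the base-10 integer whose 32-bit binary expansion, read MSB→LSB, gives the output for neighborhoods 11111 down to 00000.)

  [31] ##### => .  t=0,i=19
  [30] ####. => #  t=0,i=0
  [29] ###.# => #  t=0,i=1
  [28] ###.. => #  t=1,i=13
  [27] ##.## => .  t=0,i=2
  [26] ##.#. => #  t=1,i=2
  [25] ##..# => .  t=1,i=14
  [24] ##... => #  t=0,i=8
  [23] #.### => .  t=1,i=10
  [22] #.##. => #  t=0,i=3
  [21] #.#.# => .  t=5,i=10
  [20] #.#.. => .  t=1,i=3
  [19] #..## => .  t=1,i=5
  [18] #..#. => #  t=1,i=15
  [17] #...# => .  t=0,i=9
  [16] #.... => .  t=0,i=14
  [15] .#### => .  t=0,i=18
  [14] .###. => .  t=1,i=7
  [13] .##.# => .  t=0,i=4
  [12] .##.. => #  t=0,i=7
  [11] .#.## => .  t=4,i=9
  [10] .#.#. => #  t=5,i=9
  [9] .#..# => .  t=1,i=4
  [8] .#... => .  t=1,i=17
  [7] ..### => .  t=0,i=17
  [6] ..##. => #  t=0,i=11
  [5] ..#.# => #  t=4,i=8
  [4] ..#.. => .  t=1,i=16
  [3] ...## => #  t=0,i=10
  [2] ...#. => .  t=2,i=7
  [1] ....# => .  t=0,i=15
  [0] ..... => #  t=2,i=5
  bits 01110101010001000001010001101001 = 1967395945

1967395945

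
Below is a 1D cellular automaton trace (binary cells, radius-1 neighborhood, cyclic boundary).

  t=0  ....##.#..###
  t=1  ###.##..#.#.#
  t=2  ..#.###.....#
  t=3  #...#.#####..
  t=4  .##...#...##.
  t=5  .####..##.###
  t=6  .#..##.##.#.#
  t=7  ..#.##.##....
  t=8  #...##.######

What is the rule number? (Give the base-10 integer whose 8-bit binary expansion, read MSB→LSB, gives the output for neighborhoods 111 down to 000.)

89

  [7] ### => .  t=0,i=11
  [6] ##. => #  t=0,i=5
  [5] #.# => .  t=0,i=6
  [4] #.. => #  t=0,i=0
  [3] .## => #  t=0,i=4
  [2] .#. => .  t=0,i=7
  [1] ..# => .  t=0,i=3
  [0] ... => #  t=0,i=1
  bits 01011001 = 89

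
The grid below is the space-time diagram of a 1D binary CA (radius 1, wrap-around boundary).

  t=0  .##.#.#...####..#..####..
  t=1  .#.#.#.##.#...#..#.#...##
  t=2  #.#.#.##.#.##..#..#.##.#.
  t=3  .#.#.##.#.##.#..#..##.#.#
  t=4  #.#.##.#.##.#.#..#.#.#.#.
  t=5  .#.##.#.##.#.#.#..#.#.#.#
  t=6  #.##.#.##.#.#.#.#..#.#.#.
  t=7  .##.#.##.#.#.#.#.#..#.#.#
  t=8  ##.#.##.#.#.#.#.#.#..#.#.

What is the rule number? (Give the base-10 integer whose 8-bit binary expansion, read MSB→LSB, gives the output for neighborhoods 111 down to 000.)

57

  ###|.  b7=0 t=0,i=11
  ##.|.  b6=0 t=0,i=2
  #.#|#  b5=1 t=0,i=3
  #..|#  b4=1 t=0,i=7
  .##|#  b3=1 t=0,i=1
  .#.|.  b2=0 t=0,i=4
  ..#|.  b1=0 t=0,i=0
  ...|#  b0=1 t=0,i=8
  bits 00111001 = 57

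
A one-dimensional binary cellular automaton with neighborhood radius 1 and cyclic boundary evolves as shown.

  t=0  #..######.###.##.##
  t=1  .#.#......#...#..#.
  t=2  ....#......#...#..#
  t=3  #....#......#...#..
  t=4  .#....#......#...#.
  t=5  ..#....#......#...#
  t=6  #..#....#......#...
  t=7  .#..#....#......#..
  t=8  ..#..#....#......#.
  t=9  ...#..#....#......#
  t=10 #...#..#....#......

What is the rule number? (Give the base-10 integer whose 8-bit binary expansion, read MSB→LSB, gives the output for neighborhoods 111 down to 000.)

24

  [7] ### => .  t=0,i=4
  [6] ##. => .  t=0,i=0
  [5] #.# => .  t=0,i=9
  [4] #.. => #  t=0,i=1
  [3] .## => #  t=0,i=3
  [2] .#. => .  t=1,i=1
  [1] ..# => .  t=0,i=2
  [0] ... => .  t=1,i=5
  bits 00011000 = 24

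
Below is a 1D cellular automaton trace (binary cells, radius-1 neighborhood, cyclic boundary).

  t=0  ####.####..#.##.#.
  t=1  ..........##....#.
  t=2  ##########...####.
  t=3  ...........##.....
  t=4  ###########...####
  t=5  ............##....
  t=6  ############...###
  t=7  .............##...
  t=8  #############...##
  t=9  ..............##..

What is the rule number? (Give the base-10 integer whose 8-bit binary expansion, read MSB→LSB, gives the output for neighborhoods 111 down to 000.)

7

  ###|.  b7=0 t=0,i=1
  ##.|.  b6=0 t=0,i=3
  #.#|.  b5=0 t=0,i=4
  #..|.  b4=0 t=0,i=9
  .##|.  b3=0 t=0,i=0
  .#.|#  b2=1 t=0,i=11
  ..#|#  b1=1 t=0,i=10
  ...|#  b0=1 t=1,i=0
  bits 00000111 = 7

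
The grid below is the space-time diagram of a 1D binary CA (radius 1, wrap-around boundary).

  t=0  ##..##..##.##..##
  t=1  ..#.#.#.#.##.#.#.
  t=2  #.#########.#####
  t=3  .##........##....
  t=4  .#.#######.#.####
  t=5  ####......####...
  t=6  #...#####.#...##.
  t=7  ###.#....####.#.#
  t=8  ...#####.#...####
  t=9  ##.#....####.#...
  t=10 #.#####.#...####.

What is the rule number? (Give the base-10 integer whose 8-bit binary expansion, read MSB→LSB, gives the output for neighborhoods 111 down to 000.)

61

  nb ###: next=.  (t=0,i=0, bit7=0)
  nb ##.: next=.  (t=0,i=1, bit6=0)
  nb #.#: next=#  (t=0,i=10, bit5=1)
  nb #..: next=#  (t=0,i=2, bit4=1)
  nb .##: next=#  (t=0,i=4, bit3=1)
  nb .#.: next=#  (t=1,i=2, bit2=1)
  nb ..#: next=.  (t=0,i=3, bit1=0)
  nb ...: next=#  (t=1,i=0, bit0=1)
  bits 00111101 = 61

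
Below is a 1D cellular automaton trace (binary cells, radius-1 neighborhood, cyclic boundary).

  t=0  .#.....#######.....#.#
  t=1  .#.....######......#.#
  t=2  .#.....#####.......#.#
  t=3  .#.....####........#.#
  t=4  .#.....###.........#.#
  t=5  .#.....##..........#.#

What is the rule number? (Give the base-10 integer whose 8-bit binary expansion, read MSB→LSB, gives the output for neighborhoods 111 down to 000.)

140

  ### -> #   bit 7 = 1  t=0,i=8
  ##. -> .   bit 6 = 0  t=0,i=13
  #.# -> .   bit 5 = 0  t=0,i=0
  #.. -> .   bit 4 = 0  t=0,i=2
  .## -> #   bit 3 = 1  t=0,i=7
  .#. -> #   bit 2 = 1  t=0,i=1
  ..# -> .   bit 1 = 0  t=0,i=6
  ... -> .   bit 0 = 0  t=0,i=3
  bits 10001100 = 140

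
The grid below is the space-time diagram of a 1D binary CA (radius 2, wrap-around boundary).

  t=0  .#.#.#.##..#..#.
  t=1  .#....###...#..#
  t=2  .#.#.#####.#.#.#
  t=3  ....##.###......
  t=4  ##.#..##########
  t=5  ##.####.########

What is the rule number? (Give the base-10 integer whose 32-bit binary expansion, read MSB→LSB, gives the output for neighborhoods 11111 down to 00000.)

4191771309

  #####|#  b31=1 t=2,i=7
  ####.|#  b30=1 t=2,i=8
  ###.#|#  b29=1 t=2,i=9
  ###..|#  b28=1 t=1,i=8
  ##.##|#  b27=1 t=3,i=6
  ##.#.|.  b26=0 t=2,i=10
  ##..#|.  b25=0 t=0,i=9
  ##...|#  b24=1 t=1,i=9
  #.###|#  b23=1 t=2,i=5
  #.##.|#  b22=1 t=0,i=7
  #.#.#|.  b21=0 t=0,i=3
  #.#..|#  b20=1 t=1,i=1
  #..##|#  b19=1 t=4,i=5
  #..#.|.  b18=0 t=0,i=0
  #...#|.  b17=0 t=1,i=10
  #....|#  b16=1 t=1,i=3
  .####|.  b15=0 t=2,i=6
  .###.|#  b14=1 t=1,i=7
  .##.#|.  b13=0 t=3,i=5
  .##..|#  b12=1 t=0,i=8
  .#.##|#  b11=1 t=0,i=6
  .#.#.|.  b10=0 t=0,i=2
  .#..#|#  b9=1 t=0,i=12
  .#...|.  b8=0 t=1,i=2
  ..###|#  b7=1 t=1,i=6
  ..##.|.  b6=0 t=3,i=4
  ..#.#|#  b5=1 t=0,i=1
  ..#..|.  b4=0 t=0,i=11
  ...##|#  b3=1 t=1,i=5
  ...#.|#  b2=1 t=1,i=11
  ....#|.  b1=0 t=1,i=4
  .....|#  b0=1 t=3,i=0
  bits 11111001110110010101101010101101 = 4191771309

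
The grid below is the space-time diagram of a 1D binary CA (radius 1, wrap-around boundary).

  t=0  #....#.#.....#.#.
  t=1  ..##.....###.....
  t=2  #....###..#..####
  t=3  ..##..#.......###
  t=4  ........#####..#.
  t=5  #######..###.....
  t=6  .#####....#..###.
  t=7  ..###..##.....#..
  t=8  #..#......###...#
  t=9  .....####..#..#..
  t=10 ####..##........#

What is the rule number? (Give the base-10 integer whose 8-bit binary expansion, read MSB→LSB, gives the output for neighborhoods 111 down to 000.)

  nb ###: next=#  (t=1,i=10, bit7=1)
  nb ##.: next=.  (t=1,i=3, bit6=0)
  nb #.#: next=.  (t=0,i=6, bit5=0)
  nb #..: next=.  (t=0,i=1, bit4=0)
  nb .##: next=.  (t=1,i=2, bit3=0)
  nb .#.: next=.  (t=0,i=0, bit2=0)
  nb ..#: next=.  (t=0,i=4, bit1=0)
  nb ...: next=#  (t=0,i=2, bit0=1)
  bits 10000001 = 129

129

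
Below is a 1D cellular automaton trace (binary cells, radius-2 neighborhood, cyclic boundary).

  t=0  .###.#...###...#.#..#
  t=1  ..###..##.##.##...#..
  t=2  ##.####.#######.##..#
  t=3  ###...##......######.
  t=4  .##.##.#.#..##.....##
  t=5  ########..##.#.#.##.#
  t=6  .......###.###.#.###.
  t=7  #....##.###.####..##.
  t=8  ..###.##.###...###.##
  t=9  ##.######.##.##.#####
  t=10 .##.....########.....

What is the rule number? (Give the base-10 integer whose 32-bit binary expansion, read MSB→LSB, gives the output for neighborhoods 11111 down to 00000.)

  ##### -> .   bit 31 = 0  t=2,i=10
  ####. -> .   bit 30 = 0  t=2,i=5
  ###.# -> #   bit 29 = 1  t=0,i=3
  ###.. -> #   bit 28 = 1  t=0,i=11
  ##.## -> #   bit 27 = 1  t=1,i=9
  ##.#. -> #   bit 26 = 1  t=0,i=4
  ##..# -> #   bit 25 = 1  t=1,i=5
  ##... -> .   bit 24 = 0  t=0,i=12
  #.### -> .   bit 23 = 0  t=0,i=1
  #.##. -> #   bit 22 = 1  t=1,i=10
  #.#.# -> #   bit 21 = 1  t=4,i=7
  #.#.. -> .   bit 20 = 0  t=0,i=5
  #..## -> #   bit 19 = 1  t=1,i=6
  #..#. -> .   bit 18 = 0  t=0,i=19
  #...# -> #   bit 17 = 1  t=0,i=7
  #.... -> #   bit 16 = 1  t=1,i=20
  .#### -> .   bit 15 = 0  t=2,i=4
  .###. -> #   bit 14 = 1  t=0,i=2
  .##.# -> #   bit 13 = 1  t=1,i=8
  .##.. -> #   bit 12 = 1  t=1,i=14
  .#.## -> .   bit 11 = 0  t=0,i=0
  .#.#. -> .   bit 10 = 0  t=0,i=16
  .#..# -> #   bit 9 = 1  t=0,i=18
  .#... -> .   bit 8 = 0  t=0,i=6
  ..### -> .   bit 7 = 0  t=0,i=9
  ..##. -> .   bit 6 = 0  t=1,i=7
  ..#.# -> .   bit 5 = 0  t=0,i=15
  ..#.. -> .   bit 4 = 0  t=1,i=18
  ...## -> #   bit 3 = 1  t=0,i=8
  ...#. -> #   bit 2 = 1  t=0,i=14
  ....# -> #   bit 1 = 1  t=1,i=0
  ..... -> .   bit 0 = 0  t=3,i=10
  bits 00111110011010110111001000001110 = 1047228942

1047228942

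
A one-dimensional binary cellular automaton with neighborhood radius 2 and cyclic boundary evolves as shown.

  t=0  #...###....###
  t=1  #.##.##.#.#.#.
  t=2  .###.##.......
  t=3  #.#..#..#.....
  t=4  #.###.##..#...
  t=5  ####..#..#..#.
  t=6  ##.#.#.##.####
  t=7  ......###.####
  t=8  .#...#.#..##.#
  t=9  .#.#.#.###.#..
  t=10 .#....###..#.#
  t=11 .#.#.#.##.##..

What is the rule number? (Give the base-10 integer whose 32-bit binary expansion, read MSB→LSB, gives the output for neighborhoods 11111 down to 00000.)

  #####|#  b31=1 t=6,i=12
  ####.|.  b30=0 t=0,i=13
  ###.#|.  b29=0 t=2,i=3
  ###..|#  b28=1 t=0,i=0
  ##.##|.  b27=0 t=1,i=4
  ##.#.|.  b26=0 t=1,i=7
  ##..#|.  b25=0 t=4,i=8
  ##...|.  b24=0 t=0,i=1
  #.###|#  b23=1 t=4,i=2
  #.##.|#  b22=1 t=1,i=2
  #.#.#|.  b21=0 t=1,i=0
  #.#..|#  b20=1 t=3,i=2
  #..##|#  b19=1 t=8,i=9
  #..#.|#  b18=1 t=3,i=4
  #...#|#  b17=1 t=0,i=2
  #....|#  b16=1 t=0,i=8
  .####|#  b15=1 t=0,i=12
  .###.|#  b14=1 t=0,i=5
  .##.#|#  b13=1 t=1,i=3
  .##..|.  b12=0 t=2,i=6
  .#.##|#  b11=1 t=1,i=1
  .#.#.|.  b10=0 t=1,i=9
  .#..#|#  b9=1 t=3,i=3
  .#...|.  b8=0 t=3,i=9
  ..###|.  b7=0 t=0,i=4
  ..##.|.  b6=0 t=8,i=10
  ..#.#|#  b5=1 t=3,i=0
  ..#..|.  b4=0 t=3,i=5
  ...##|#  b3=1 t=0,i=3
  ...#.|.  b2=0 t=3,i=13
  ....#|.  b1=0 t=0,i=9
  .....|.  b0=0 t=2,i=9
  bits 10010000110111111110101000101000 = 2430593576

2430593576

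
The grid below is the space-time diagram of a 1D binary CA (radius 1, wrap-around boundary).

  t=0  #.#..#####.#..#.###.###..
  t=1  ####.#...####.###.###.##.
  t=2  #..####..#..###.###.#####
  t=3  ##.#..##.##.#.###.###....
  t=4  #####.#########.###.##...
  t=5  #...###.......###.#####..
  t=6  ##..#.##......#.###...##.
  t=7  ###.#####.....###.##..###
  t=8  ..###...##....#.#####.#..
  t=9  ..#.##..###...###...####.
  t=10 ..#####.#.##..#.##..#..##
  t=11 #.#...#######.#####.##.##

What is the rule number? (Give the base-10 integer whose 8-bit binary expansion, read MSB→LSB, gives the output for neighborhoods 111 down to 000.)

  ###|.  b7=0 t=0,i=6
  ##.|#  b6=1 t=0,i=9
  #.#|#  b5=1 t=0,i=1
  #..|#  b4=1 t=0,i=3
  .##|#  b3=1 t=0,i=5
  .#.|#  b2=1 t=0,i=0
  ..#|.  b1=0 t=0,i=4
  ...|.  b0=0 t=1,i=7
  bits 01111100 = 124

124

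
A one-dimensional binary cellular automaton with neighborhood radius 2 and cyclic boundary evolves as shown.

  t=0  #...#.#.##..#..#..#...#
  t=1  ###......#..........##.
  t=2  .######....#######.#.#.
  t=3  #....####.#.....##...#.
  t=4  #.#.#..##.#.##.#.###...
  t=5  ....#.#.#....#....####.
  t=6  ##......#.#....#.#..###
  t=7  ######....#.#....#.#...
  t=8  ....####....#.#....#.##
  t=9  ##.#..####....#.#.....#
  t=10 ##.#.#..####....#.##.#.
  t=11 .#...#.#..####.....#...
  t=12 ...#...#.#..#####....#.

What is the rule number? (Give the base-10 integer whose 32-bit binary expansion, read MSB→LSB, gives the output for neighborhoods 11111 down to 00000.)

  [31] ##### => .  t=2,i=3
  [30] ####. => #  t=2,i=5
  [29] ###.# => #  t=2,i=17
  [28] ###.. => #  t=1,i=2
  [27] ##.## => .  t=1,i=22
  [26] ##.#. => .  t=2,i=18
  [25] ##..# => .  t=0,i=10
  [24] ##... => #  t=0,i=1
  [23] #.### => .  t=1,i=0
  [22] #.##. => .  t=0,i=8
  [21] #.#.# => .  t=0,i=6
  [20] #.#.. => #  t=2,i=21
  [19] #..## => #  t=2,i=0
  [18] #..#. => .  t=0,i=11
  [17] #...# => #  t=0,i=2
  [16] #.... => #  t=1,i=4
  [15] .#### => .  t=2,i=2
  [14] .###. => #  t=1,i=1
  [13] .##.# => #  t=1,i=21
  [12] .##.. => #  t=0,i=0
  [11] .#.## => .  t=0,i=7
  [10] .#.#. => .  t=0,i=5
  [9] .#..# => .  t=0,i=13
  [8] .#... => .  t=0,i=19
  [7] ..### => .  t=2,i=1
  [6] ..##. => .  t=0,i=22
  [5] ..#.# => .  t=0,i=4
  [4] ..#.. => .  t=0,i=12
  [3] ...## => #  t=0,i=21
  [2] ...#. => .  t=0,i=3
  [1] ....# => .  t=1,i=7
  [0] ..... => #  t=1,i=5
  bits 01110001000110110111000000001001 = 1897623561

1897623561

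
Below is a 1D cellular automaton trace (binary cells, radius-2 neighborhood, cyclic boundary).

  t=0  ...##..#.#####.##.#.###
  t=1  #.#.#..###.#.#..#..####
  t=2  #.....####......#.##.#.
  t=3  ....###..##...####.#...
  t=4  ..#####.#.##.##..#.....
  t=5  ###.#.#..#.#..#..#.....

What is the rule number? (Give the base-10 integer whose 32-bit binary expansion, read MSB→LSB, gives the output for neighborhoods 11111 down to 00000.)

2978511038

  [31] ##### => #  t=0,i=11
  [30] ####. => .  t=0,i=12
  [29] ###.# => #  t=0,i=13
  [28] ###.. => #  t=0,i=22
  [27] ##.## => .  t=0,i=14
  [26] ##.#. => .  t=0,i=17
  [25] ##..# => .  t=0,i=5
  [24] ##... => #  t=0,i=0
  [23] #.### => #  t=0,i=9
  [22] #.##. => .  t=0,i=15
  [21] #.#.# => .  t=0,i=18
  [20] #.#.. => .  t=1,i=4
  [19] #..## => #  t=1,i=6
  [18] #..#. => .  t=0,i=6
  [17] #...# => .  t=0,i=1
  [16] #.... => .  t=2,i=2
  [15] .#### => .  t=0,i=10
  [14] .###. => #  t=0,i=21
  [13] .##.# => #  t=0,i=16
  [12] .##.. => #  t=0,i=4
  [11] .#.## => #  t=0,i=8
  [10] .#.#. => .  t=1,i=3
  [9] .#..# => .  t=1,i=5
  [8] .#... => .  t=2,i=1
  [7] ..### => #  t=1,i=7
  [6] ..##. => .  t=0,i=3
  [5] ..#.# => #  t=0,i=7
  [4] ..#.. => #  t=1,i=16
  [3] ...## => #  t=0,i=2
  [2] ...#. => #  t=2,i=15
  [1] ....# => #  t=2,i=4
  [0] ..... => .  t=2,i=3
  bits 10110001100010000111100010111110 = 2978511038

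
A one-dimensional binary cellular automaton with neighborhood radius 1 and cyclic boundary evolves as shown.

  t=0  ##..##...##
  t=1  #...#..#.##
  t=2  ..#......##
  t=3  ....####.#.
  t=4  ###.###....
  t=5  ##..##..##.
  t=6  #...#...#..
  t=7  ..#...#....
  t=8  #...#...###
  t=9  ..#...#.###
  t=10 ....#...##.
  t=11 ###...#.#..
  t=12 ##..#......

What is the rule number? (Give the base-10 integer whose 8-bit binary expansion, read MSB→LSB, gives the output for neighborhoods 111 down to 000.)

137

  [7] ### => #  t=0,i=0
  [6] ##. => .  t=0,i=1
  [5] #.# => .  t=1,i=8
  [4] #.. => .  t=0,i=2
  [3] .## => #  t=0,i=4
  [2] .#. => .  t=1,i=4
  [1] ..# => .  t=0,i=3
  [0] ... => #  t=0,i=7
  bits 10001001 = 137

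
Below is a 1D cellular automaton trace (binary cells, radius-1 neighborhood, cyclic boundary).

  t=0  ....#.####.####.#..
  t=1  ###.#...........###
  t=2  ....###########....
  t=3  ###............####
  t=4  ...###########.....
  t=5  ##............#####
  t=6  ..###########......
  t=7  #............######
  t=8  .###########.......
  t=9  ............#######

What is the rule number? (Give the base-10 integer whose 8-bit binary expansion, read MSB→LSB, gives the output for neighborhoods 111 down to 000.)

  ### -> .   bit 7 = 0  t=0,i=7
  ##. -> .   bit 6 = 0  t=0,i=9
  #.# -> .   bit 5 = 0  t=0,i=5
  #.. -> #   bit 4 = 1  t=0,i=17
  .## -> .   bit 3 = 0  t=0,i=6
  .#. -> #   bit 2 = 1  t=0,i=4
  ..# -> .   bit 1 = 0  t=0,i=3
  ... -> #   bit 0 = 1  t=0,i=0
  bits 00010101 = 21

21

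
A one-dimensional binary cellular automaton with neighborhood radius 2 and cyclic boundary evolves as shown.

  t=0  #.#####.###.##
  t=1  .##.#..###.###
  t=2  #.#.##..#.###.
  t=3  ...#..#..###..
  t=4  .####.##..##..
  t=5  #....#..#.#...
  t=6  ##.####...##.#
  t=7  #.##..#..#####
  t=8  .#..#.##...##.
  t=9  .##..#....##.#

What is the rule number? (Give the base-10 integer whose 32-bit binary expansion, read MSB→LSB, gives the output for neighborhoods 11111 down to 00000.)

  nb #####: next=#  (t=0,i=4, bit31=1)
  nb ####.: next=.  (t=0,i=5, bit30=0)
  nb ###.#: next=.  (t=0,i=0, bit29=0)
  nb ###..: next=#  (t=3,i=11, bit28=1)
  nb ##.##: next=#  (t=0,i=1, bit27=1)
  nb ##.#.: next=.  (t=1,i=3, bit26=0)
  nb ##..#: next=#  (t=2,i=6, bit25=1)
  nb ##...: next=.  (t=3,i=12, bit24=0)
  nb #.###: next=#  (t=0,i=2, bit23=1)
  nb #.##.: next=.  (t=1,i=1, bit22=0)
  nb #.#.#: next=.  (t=2,i=0, bit21=0)
  nb #.#..: next=#  (t=1,i=4, bit20=1)
  nb #..##: next=.  (t=1,i=6, bit19=0)
  nb #..#.: next=.  (t=2,i=7, bit18=0)
  nb #...#: next=.  (t=4,i=13, bit17=0)
  nb #....: next=.  (t=3,i=13, bit16=0)
  nb .####: next=.  (t=0,i=3, bit15=0)
  nb .###.: next=#  (t=0,i=9, bit14=1)
  nb .##.#: next=#  (t=1,i=2, bit13=1)
  nb .##..: next=.  (t=2,i=5, bit12=0)
  nb .#.##: next=#  (t=2,i=3, bit11=1)
  nb .#.#.: next=.  (t=2,i=1, bit10=0)
  nb .#..#: next=#  (t=1,i=5, bit9=1)
  nb .#...: next=#  (t=5,i=1, bit8=1)
  nb ..###: next=.  (t=1,i=7, bit7=0)
  nb ..##.: next=#  (t=4,i=10, bit6=1)
  nb ..#.#: next=.  (t=2,i=8, bit5=0)
  nb ..#..: next=#  (t=3,i=3, bit4=1)
  nb ...##: next=#  (t=4,i=0, bit3=1)
  nb ...#.: next=#  (t=3,i=2, bit2=1)
  nb ....#: next=#  (t=3,i=1, bit1=1)
  nb .....: next=.  (t=3,i=0, bit0=0)
  bits 10011010100100000110101101011110 = 2593155934

2593155934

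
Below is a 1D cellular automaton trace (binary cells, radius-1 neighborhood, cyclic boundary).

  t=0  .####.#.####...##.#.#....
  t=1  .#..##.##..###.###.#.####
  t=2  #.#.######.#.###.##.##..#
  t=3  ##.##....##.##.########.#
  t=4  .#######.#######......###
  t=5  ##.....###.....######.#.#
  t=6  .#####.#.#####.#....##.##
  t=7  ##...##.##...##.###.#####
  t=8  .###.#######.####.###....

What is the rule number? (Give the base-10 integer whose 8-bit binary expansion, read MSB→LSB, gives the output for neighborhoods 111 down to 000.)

  [7] ### => .  t=0,i=2
  [6] ##. => #  t=0,i=4
  [5] #.# => #  t=0,i=5
  [4] #.. => #  t=0,i=12
  [3] .## => #  t=0,i=1
  [2] .#. => .  t=0,i=6
  [1] ..# => .  t=0,i=0
  [0] ... => #  t=0,i=13
  bits 01111001 = 121

121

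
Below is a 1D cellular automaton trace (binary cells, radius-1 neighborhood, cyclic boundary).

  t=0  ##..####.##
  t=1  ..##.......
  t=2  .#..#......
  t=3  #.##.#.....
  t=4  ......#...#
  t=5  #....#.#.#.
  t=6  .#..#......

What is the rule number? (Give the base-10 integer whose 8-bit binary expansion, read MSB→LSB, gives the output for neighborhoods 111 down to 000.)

  nb ###: next=.  (t=0,i=0, bit7=0)
  nb ##.: next=.  (t=0,i=1, bit6=0)
  nb #.#: next=.  (t=0,i=8, bit5=0)
  nb #..: next=#  (t=0,i=2, bit4=1)
  nb .##: next=.  (t=0,i=4, bit3=0)
  nb .#.: next=.  (t=2,i=1, bit2=0)
  nb ..#: next=#  (t=0,i=3, bit1=1)
  nb ...: next=.  (t=1,i=0, bit0=0)
  bits 00010010 = 18

18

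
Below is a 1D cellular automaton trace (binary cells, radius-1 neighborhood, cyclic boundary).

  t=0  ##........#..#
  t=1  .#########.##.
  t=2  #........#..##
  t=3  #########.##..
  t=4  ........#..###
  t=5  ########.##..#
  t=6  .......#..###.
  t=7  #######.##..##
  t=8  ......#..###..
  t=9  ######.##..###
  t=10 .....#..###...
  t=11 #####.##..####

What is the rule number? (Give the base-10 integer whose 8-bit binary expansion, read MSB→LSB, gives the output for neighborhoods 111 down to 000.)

83

  ###|.  b7=0 t=0,i=0
  ##.|#  b6=1 t=0,i=1
  #.#|.  b5=0 t=1,i=10
  #..|#  b4=1 t=0,i=2
  .##|.  b3=0 t=0,i=13
  .#.|.  b2=0 t=0,i=10
  ..#|#  b1=1 t=0,i=9
  ...|#  b0=1 t=0,i=3
  bits 01010011 = 83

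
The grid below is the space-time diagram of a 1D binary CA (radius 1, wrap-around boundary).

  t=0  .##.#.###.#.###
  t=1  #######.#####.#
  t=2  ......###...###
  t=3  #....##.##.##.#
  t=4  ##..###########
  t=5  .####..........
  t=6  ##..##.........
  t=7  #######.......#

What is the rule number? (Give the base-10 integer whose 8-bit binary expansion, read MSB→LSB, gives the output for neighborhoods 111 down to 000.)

126

  [7] ### => .  t=0,i=7
  [6] ##. => #  t=0,i=2
  [5] #.# => #  t=0,i=0
  [4] #.. => #  t=2,i=0
  [3] .## => #  t=0,i=1
  [2] .#. => #  t=0,i=4
  [1] ..# => #  t=2,i=5
  [0] ... => .  t=2,i=1
  bits 01111110 = 126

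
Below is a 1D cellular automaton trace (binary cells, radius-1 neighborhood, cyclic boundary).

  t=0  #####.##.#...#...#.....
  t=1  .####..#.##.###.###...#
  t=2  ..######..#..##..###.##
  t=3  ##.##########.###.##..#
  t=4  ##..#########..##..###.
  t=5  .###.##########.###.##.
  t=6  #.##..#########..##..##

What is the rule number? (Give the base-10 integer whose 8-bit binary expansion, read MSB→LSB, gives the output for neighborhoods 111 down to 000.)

214

  ### -> #   bit 7 = 1  t=0,i=1
  ##. -> #   bit 6 = 1  t=0,i=4
  #.# -> .   bit 5 = 0  t=0,i=5
  #.. -> #   bit 4 = 1  t=0,i=10
  .## -> .   bit 3 = 0  t=0,i=0
  .#. -> #   bit 2 = 1  t=0,i=9
  ..# -> #   bit 1 = 1  t=0,i=12
  ... -> .   bit 0 = 0  t=0,i=11
  bits 11010110 = 214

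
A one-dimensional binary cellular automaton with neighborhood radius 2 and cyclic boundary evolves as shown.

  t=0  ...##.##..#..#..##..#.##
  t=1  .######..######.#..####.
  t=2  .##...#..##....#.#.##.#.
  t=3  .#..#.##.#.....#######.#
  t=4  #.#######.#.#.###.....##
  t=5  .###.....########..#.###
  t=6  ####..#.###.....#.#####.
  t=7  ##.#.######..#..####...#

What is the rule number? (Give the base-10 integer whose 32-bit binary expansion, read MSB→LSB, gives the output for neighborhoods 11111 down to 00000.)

484896761

  [31] ##### => .  t=1,i=3
  [30] ####. => .  t=1,i=5
  [29] ###.# => .  t=1,i=14
  [28] ###.. => #  t=1,i=6
  [27] ##.## => #  t=0,i=5
  [26] ##.#. => #  t=1,i=15
  [25] ##..# => .  t=0,i=8
  [24] ##... => .  t=0,i=0
  [23] #.### => #  t=4,i=2
  [22] #.##. => #  t=0,i=6
  [21] #.#.# => #  t=2,i=17
  [20] #.#.. => .  t=1,i=16
  [19] #..## => .  t=0,i=15
  [18] #..#. => #  t=0,i=9
  [17] #...# => #  t=0,i=1
  [16] #.... => .  t=2,i=12
  [15] .#### => #  t=1,i=2
  [14] .###. => #  t=4,i=15
  [13] .##.# => #  t=0,i=4
  [12] .##.. => .  t=0,i=7
  [11] .#.## => #  t=0,i=21
  [10] .#.#. => #  t=2,i=16
  [9] .#..# => #  t=0,i=11
  [8] .#... => #  t=3,i=10
  [7] ..### => #  t=1,i=1
  [6] ..##. => #  t=0,i=3
  [5] ..#.# => #  t=0,i=20
  [4] ..#.. => #  t=0,i=10
  [3] ...## => #  t=0,i=2
  [2] ...#. => .  t=2,i=5
  [1] ....# => .  t=2,i=13
  [0] ..... => #  t=3,i=12
  bits 00011100111001101110111111111001 = 484896761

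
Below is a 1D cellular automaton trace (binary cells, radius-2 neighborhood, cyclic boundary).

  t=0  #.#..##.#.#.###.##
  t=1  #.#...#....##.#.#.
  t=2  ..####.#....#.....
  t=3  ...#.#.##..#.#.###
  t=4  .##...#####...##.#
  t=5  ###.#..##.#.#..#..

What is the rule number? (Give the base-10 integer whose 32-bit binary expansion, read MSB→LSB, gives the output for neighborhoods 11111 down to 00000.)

  #####|#  b31=1 t=4,i=8
  ####.|.  b30=0 t=2,i=4
  ###.#|#  b29=1 t=0,i=0
  ###..|#  b28=1 t=3,i=17
  ##.##|.  b27=0 t=0,i=15
  ##.#.|.  b26=0 t=0,i=1
  ##..#|#  b25=1 t=3,i=9
  ##...|.  b24=0 t=3,i=0
  #.###|#  b23=1 t=0,i=12
  #.##.|#  b22=1 t=3,i=7
  #.#.#|.  b21=0 t=0,i=8
  #.#..|#  b20=1 t=0,i=2
  #..##|.  b19=0 t=0,i=4
  #..#.|#  b18=1 t=3,i=10
  #...#|#  b17=1 t=1,i=4
  #....|.  b16=0 t=1,i=8
  .####|#  b15=1 t=2,i=3
  .###.|.  b14=0 t=0,i=13
  .##.#|#  b13=1 t=0,i=6
  .##..|#  b12=1 t=3,i=8
  .#.##|#  b11=1 t=0,i=11
  .#.#.|.  b10=0 t=0,i=9
  .#..#|.  b9=0 t=0,i=3
  .#...|#  b8=1 t=1,i=3
  ..###|.  b7=0 t=2,i=2
  ..##.|.  b6=0 t=0,i=5
  ..#.#|.  b5=0 t=3,i=3
  ..#..|.  b4=0 t=1,i=6
  ...##|.  b3=0 t=1,i=10
  ...#.|#  b2=1 t=1,i=5
  ....#|.  b1=0 t=1,i=9
  .....|#  b0=1 t=2,i=15
  bits 10110010110101101011100100000101 = 3000416517

3000416517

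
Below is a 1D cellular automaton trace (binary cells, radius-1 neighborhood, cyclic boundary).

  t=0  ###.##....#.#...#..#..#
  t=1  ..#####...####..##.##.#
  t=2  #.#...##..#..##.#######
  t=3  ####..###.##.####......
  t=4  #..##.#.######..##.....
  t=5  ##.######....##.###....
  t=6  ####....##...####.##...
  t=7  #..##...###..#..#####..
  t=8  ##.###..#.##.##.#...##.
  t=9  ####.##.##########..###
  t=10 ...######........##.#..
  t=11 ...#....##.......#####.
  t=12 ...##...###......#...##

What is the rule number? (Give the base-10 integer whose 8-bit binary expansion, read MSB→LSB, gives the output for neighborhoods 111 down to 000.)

  nb ###: next=.  (t=0,i=0, bit7=0)
  nb ##.: next=#  (t=0,i=2, bit6=1)
  nb #.#: next=#  (t=0,i=3, bit5=1)
  nb #..: next=#  (t=0,i=6, bit4=1)
  nb .##: next=#  (t=0,i=4, bit3=1)
  nb .#.: next=#  (t=0,i=10, bit2=1)
  nb ..#: next=.  (t=0,i=9, bit1=0)
  nb ...: next=.  (t=0,i=7, bit0=0)
  bits 01111100 = 124

124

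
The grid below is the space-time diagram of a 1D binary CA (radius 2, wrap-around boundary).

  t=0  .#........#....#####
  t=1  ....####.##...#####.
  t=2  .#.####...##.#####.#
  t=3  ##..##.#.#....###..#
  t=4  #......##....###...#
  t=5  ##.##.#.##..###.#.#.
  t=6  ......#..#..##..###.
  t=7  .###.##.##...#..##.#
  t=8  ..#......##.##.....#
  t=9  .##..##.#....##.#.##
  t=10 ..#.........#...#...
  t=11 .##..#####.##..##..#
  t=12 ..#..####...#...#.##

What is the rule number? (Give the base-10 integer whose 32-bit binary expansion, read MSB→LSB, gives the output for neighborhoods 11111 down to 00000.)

3240416445

  [31] ##### => #  t=0,i=17
  [30] ####. => #  t=0,i=18
  [29] ###.# => .  t=0,i=19
  [28] ###.. => .  t=1,i=18
  [27] ##.## => .  t=1,i=8
  [26] ##.#. => .  t=0,i=0
  [25] ##..# => .  t=3,i=2
  [24] ##... => #  t=1,i=11
  [23] #.### => .  t=2,i=3
  [22] #.##. => .  t=1,i=9
  [21] #.#.# => #  t=2,i=1
  [20] #.#.. => .  t=0,i=1
  [19] #..## => .  t=3,i=3
  [18] #..#. => #  t=6,i=8
  [17] #...# => .  t=1,i=12
  [16] #.... => .  t=0,i=3
  [15] .#### => #  t=0,i=16
  [14] .###. => #  t=3,i=0
  [13] .##.# => .  t=2,i=11
  [12] .##.. => #  t=1,i=10
  [11] .#.## => .  t=2,i=2
  [10] .#.#. => #  t=2,i=0
  [9] .#..# => .  t=6,i=7
  [8] .#... => .  t=0,i=2
  [7] ..### => #  t=0,i=15
  [6] ..##. => .  t=2,i=10
  [5] ..#.# => #  t=11,i=19
  [4] ..#.. => #  t=0,i=10
  [3] ...## => #  t=0,i=14
  [2] ...#. => #  t=0,i=9
  [1] ....# => .  t=0,i=8
  [0] ..... => #  t=0,i=4
  bits 11000001001001001101010010111101 = 3240416445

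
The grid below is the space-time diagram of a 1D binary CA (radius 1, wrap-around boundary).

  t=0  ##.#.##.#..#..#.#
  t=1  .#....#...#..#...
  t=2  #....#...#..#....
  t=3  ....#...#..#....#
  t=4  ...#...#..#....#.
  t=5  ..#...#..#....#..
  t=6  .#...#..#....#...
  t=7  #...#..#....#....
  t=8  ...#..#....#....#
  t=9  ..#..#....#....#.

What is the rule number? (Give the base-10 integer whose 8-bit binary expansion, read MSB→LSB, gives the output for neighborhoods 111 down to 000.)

  ###|.  b7=0 t=0,i=0
  ##.|#  b6=1 t=0,i=1
  #.#|.  b5=0 t=0,i=2
  #..|.  b4=0 t=0,i=9
  .##|.  b3=0 t=0,i=5
  .#.|.  b2=0 t=0,i=3
  ..#|#  b1=1 t=0,i=10
  ...|.  b0=0 t=1,i=3
  bits 01000010 = 66

66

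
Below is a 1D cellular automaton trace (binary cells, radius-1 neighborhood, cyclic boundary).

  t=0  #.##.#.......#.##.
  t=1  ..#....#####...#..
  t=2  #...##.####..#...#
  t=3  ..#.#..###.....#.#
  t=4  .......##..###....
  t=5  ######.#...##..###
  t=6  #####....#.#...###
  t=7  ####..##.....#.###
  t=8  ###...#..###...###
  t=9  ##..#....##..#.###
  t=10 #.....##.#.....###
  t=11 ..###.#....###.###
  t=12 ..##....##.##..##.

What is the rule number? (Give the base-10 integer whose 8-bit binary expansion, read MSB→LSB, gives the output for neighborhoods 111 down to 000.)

137

  [7] ### => #  t=1,i=8
  [6] ##. => .  t=0,i=3
  [5] #.# => .  t=0,i=1
  [4] #.. => .  t=0,i=6
  [3] .## => #  t=0,i=2
  [2] .#. => .  t=0,i=0
  [1] ..# => .  t=0,i=12
  [0] ... => #  t=0,i=7
  bits 10001001 = 137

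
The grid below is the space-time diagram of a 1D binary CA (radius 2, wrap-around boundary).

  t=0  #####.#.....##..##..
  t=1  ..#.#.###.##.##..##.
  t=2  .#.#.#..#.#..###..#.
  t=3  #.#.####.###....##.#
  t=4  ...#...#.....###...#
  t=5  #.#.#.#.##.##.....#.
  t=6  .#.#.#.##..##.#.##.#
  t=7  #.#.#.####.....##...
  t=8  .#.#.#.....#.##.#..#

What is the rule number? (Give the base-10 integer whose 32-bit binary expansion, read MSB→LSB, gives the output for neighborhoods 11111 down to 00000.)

  nb #####: next=#  (t=0,i=2, bit31=1)
  nb ####.: next=.  (t=0,i=3, bit30=0)
  nb ###.#: next=#  (t=0,i=4, bit29=1)
  nb ###..: next=.  (t=2,i=15, bit28=0)
  nb ##.##: next=.  (t=1,i=9, bit27=0)
  nb ##.#.: next=.  (t=0,i=5, bit26=0)
  nb ##..#: next=#  (t=0,i=14, bit25=1)
  nb ##...: next=.  (t=1,i=19, bit24=0)
  nb #.###: next=.  (t=1,i=6, bit23=0)
  nb #.##.: next=#  (t=1,i=10, bit22=1)
  nb #.#.#: next=.  (t=1,i=4, bit21=0)
  nb #.#..: next=#  (t=0,i=6, bit20=1)
  nb #..##: next=.  (t=0,i=15, bit19=0)
  nb #..#.: next=#  (t=2,i=0, bit18=1)
  nb #...#: next=.  (t=1,i=0, bit17=0)
  nb #....: next=#  (t=0,i=8, bit16=1)
  nb .####: next=.  (t=0,i=1, bit15=0)
  nb .###.: next=.  (t=1,i=7, bit14=0)
  nb .##.#: next=.  (t=1,i=11, bit13=0)
  nb .##..: next=#  (t=0,i=13, bit12=1)
  nb .#.##: next=#  (t=1,i=5, bit11=1)
  nb .#.#.: next=#  (t=1,i=3, bit10=1)
  nb .#..#: next=#  (t=2,i=6, bit9=1)
  nb .#...: next=#  (t=0,i=7, bit8=1)
  nb ..###: next=.  (t=0,i=0, bit7=0)
  nb ..##.: next=.  (t=0,i=12, bit6=0)
  nb ..#.#: next=.  (t=1,i=2, bit5=0)
  nb ..#..: next=.  (t=2,i=18, bit4=0)
  nb ...##: next=#  (t=0,i=11, bit3=1)
  nb ...#.: next=#  (t=1,i=1, bit2=1)
  nb ....#: next=#  (t=0,i=10, bit1=1)
  nb .....: next=.  (t=0,i=9, bit0=0)
  bits 10100010010101010001111100001110 = 2723487502

2723487502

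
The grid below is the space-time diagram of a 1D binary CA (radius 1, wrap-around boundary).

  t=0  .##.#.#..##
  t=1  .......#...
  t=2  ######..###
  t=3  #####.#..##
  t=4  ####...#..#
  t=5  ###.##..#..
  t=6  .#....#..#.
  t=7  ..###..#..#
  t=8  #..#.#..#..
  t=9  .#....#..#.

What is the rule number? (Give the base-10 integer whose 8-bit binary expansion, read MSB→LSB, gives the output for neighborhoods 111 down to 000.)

145

  nb ###: next=#  (t=2,i=0, bit7=1)
  nb ##.: next=.  (t=0,i=2, bit6=0)
  nb #.#: next=.  (t=0,i=0, bit5=0)
  nb #..: next=#  (t=0,i=7, bit4=1)
  nb .##: next=.  (t=0,i=1, bit3=0)
  nb .#.: next=.  (t=0,i=4, bit2=0)
  nb ..#: next=.  (t=0,i=8, bit1=0)
  nb ...: next=#  (t=1,i=0, bit0=1)
  bits 10010001 = 145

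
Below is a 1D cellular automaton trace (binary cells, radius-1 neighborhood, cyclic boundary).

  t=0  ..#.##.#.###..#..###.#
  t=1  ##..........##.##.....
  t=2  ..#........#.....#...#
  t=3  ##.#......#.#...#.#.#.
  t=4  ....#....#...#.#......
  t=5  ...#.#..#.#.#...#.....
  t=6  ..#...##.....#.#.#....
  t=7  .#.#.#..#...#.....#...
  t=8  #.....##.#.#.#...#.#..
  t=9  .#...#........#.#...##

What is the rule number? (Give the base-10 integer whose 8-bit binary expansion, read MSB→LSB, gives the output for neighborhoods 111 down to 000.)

  [7] ### => .  t=0,i=10
  [6] ##. => .  t=0,i=5
  [5] #.# => .  t=0,i=3
  [4] #.. => #  t=0,i=0
  [3] .## => .  t=0,i=4
  [2] .#. => .  t=0,i=2
  [1] ..# => #  t=0,i=1
  [0] ... => .  t=1,i=3
  bits 00010010 = 18

18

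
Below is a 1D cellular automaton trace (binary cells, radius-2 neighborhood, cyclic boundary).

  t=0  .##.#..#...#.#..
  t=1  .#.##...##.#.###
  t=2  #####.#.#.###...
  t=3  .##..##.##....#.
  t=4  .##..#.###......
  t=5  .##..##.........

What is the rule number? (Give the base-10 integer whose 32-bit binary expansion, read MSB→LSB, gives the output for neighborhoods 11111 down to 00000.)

  ##### -> #   bit 31 = 1  t=2,i=2
  ####. -> .   bit 30 = 0  t=2,i=3
  ###.# -> .   bit 29 = 0  t=1,i=15
  ###.. -> .   bit 28 = 0  t=2,i=12
  ##.## -> #   bit 27 = 1  t=3,i=7
  ##.#. -> #   bit 26 = 1  t=0,i=3
  ##..# -> .   bit 25 = 0  t=3,i=3
  ##... -> .   bit 24 = 0  t=1,i=5
  #.### -> .   bit 23 = 0  t=1,i=13
  #.##. -> #   bit 22 = 1  t=1,i=3
  #.#.# -> #   bit 21 = 1  t=1,i=1
  #.#.. -> #   bit 20 = 1  t=0,i=4
  #..## -> .   bit 19 = 0  t=3,i=0
  #..#. -> .   bit 18 = 0  t=0,i=6
  #...# -> #   bit 17 = 1  t=0,i=9
  #.... -> .   bit 16 = 0  t=3,i=11
  .#### -> #   bit 15 = 1  t=2,i=1
  .###. -> .   bit 14 = 0  t=1,i=14
  .##.# -> .   bit 13 = 0  t=0,i=2
  .##.. -> #   bit 12 = 1  t=1,i=4
  .#.## -> #   bit 11 = 1  t=1,i=2
  .#.#. -> .   bit 10 = 0  t=0,i=12
  .#..# -> .   bit 9 = 0  t=0,i=5
  .#... -> #   bit 8 = 1  t=0,i=8
  ..### -> .   bit 7 = 0  t=2,i=0
  ..##. -> #   bit 6 = 1  t=0,i=1
  ..#.# -> #   bit 5 = 1  t=0,i=11
  ..#.. -> .   bit 4 = 0  t=0,i=7
  ...## -> .   bit 3 = 0  t=0,i=0
  ...#. -> .   bit 2 = 0  t=0,i=10
  ....# -> .   bit 1 = 0  t=3,i=12
  ..... -> .   bit 0 = 0  t=4,i=12
  bits 10001100011100101001100101100000 = 2356320608

2356320608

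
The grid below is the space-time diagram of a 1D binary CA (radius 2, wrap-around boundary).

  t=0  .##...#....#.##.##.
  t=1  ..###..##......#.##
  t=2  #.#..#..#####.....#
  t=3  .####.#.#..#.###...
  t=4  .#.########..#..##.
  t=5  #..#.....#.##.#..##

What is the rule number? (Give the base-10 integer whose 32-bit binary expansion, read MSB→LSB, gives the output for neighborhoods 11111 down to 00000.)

  #####|.  b31=0 t=2,i=10
  ####.|#  b30=1 t=2,i=11
  ###.#|#  b29=1 t=3,i=4
  ###..|.  b28=0 t=1,i=4
  ##.##|#  b27=1 t=0,i=15
  ##.#.|#  b26=1 t=2,i=1
  ##..#|#  b25=1 t=0,i=18
  ##...|#  b24=1 t=0,i=3
  #.###|#  b23=1 t=3,i=13
  #.##.|.  b22=0 t=0,i=13
  #.#.#|#  b21=1 t=3,i=6
  #.#..|#  b20=1 t=2,i=2
  #..##|.  b19=0 t=0,i=0
  #..#.|#  b18=1 t=2,i=4
  #...#|#  b17=1 t=0,i=4
  #....|#  b16=1 t=0,i=8
  .####|.  b15=0 t=2,i=9
  .###.|.  b14=0 t=1,i=3
  .##.#|.  b13=0 t=0,i=14
  .##..|#  b12=1 t=0,i=2
  .#.##|.  b11=0 t=0,i=12
  .#.#.|#  b10=1 t=3,i=7
  .#..#|#  b9=1 t=2,i=3
  .#...|#  b8=1 t=0,i=7
  ..###|#  b7=1 t=1,i=2
  ..##.|.  b6=0 t=0,i=1
  ..#.#|.  b5=0 t=0,i=11
  ..#..|.  b4=0 t=0,i=6
  ...##|.  b3=0 t=2,i=17
  ...#.|.  b2=0 t=0,i=5
  ....#|.  b1=0 t=0,i=9
  .....|#  b0=1 t=1,i=11
  bits 01101111101101110001011110000001 = 1874270081

1874270081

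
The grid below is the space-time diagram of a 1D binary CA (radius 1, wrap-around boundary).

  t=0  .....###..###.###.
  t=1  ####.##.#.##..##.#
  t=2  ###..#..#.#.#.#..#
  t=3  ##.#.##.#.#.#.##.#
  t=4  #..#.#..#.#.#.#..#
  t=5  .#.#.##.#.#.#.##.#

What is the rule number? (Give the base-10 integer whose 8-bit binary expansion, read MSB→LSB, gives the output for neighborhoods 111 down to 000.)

  [7] ### => #  t=0,i=6
  [6] ##. => .  t=0,i=7
  [5] #.# => .  t=0,i=13
  [4] #.. => #  t=0,i=8
  [3] .## => #  t=0,i=5
  [2] .#. => #  t=1,i=8
  [1] ..# => .  t=0,i=4
  [0] ... => #  t=0,i=0
  bits 10011101 = 157

157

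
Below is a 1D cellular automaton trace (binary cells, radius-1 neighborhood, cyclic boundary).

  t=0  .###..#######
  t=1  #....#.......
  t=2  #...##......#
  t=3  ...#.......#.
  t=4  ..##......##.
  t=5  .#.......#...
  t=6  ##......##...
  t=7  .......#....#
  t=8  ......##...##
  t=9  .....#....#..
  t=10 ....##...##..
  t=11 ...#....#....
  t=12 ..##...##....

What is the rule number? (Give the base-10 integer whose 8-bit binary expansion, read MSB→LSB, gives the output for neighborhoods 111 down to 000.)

  nb ###: next=.  (t=0,i=2, bit7=0)
  nb ##.: next=.  (t=0,i=3, bit6=0)
  nb #.#: next=#  (t=0,i=0, bit5=1)
  nb #..: next=.  (t=0,i=4, bit4=0)
  nb .##: next=.  (t=0,i=1, bit3=0)
  nb .#.: next=#  (t=1,i=0, bit2=1)
  nb ..#: next=#  (t=0,i=5, bit1=1)
  nb ...: next=.  (t=1,i=2, bit0=0)
  bits 00100110 = 38

38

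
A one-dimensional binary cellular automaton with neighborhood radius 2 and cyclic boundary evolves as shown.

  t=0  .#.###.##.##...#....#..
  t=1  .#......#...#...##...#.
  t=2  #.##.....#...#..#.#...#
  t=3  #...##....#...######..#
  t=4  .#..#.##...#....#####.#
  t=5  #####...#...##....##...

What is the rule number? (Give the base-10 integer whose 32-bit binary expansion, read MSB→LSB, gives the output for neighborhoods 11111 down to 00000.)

3541378912

  [31] ##### => #  t=3,i=16
  [30] ####. => #  t=3,i=18
  [29] ###.# => .  t=0,i=5
  [28] ###.. => #  t=3,i=19
  [27] ##.## => .  t=0,i=6
  [26] ##.#. => .  t=4,i=21
  [25] ##..# => #  t=3,i=20
  [24] ##... => #  t=0,i=12
  [23] #.### => .  t=0,i=3
  [22] #.##. => .  t=0,i=7
  [21] #.#.# => .  t=4,i=22
  [20] #.#.. => #  t=2,i=18
  [19] #..## => .  t=3,i=21
  [18] #..#. => #  t=1,i=0
  [17] #...# => .  t=0,i=13
  [16] #.... => #  t=0,i=17
  [15] .#### => .  t=3,i=15
  [14] .###. => .  t=0,i=4
  [13] .##.# => #  t=0,i=8
  [12] .##.. => .  t=0,i=11
  [11] .#.## => .  t=0,i=2
  [10] .#.#. => #  t=2,i=17
  [9] .#..# => #  t=1,i=22
  [8] .#... => #  t=0,i=16
  [7] ..### => .  t=3,i=14
  [6] ..##. => #  t=1,i=16
  [5] ..#.# => #  t=0,i=1
  [4] ..#.. => .  t=0,i=15
  [3] ...## => .  t=1,i=15
  [2] ...#. => .  t=0,i=0
  [1] ....# => .  t=0,i=18
  [0] ..... => .  t=1,i=4
  bits 11010011000101010010011101100000 = 3541378912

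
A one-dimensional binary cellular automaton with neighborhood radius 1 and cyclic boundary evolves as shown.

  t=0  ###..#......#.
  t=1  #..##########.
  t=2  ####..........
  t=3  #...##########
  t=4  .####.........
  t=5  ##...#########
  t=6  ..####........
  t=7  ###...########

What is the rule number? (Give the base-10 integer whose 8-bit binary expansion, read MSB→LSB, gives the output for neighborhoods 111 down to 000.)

  ### -> .   bit 7 = 0  t=0,i=1
  ##. -> .   bit 6 = 0  t=0,i=2
  #.# -> .   bit 5 = 0  t=0,i=13
  #.. -> #   bit 4 = 1  t=0,i=3
  .## -> #   bit 3 = 1  t=0,i=0
  .#. -> #   bit 2 = 1  t=0,i=5
  ..# -> #   bit 1 = 1  t=0,i=4
  ... -> #   bit 0 = 1  t=0,i=7
  bits 00011111 = 31

31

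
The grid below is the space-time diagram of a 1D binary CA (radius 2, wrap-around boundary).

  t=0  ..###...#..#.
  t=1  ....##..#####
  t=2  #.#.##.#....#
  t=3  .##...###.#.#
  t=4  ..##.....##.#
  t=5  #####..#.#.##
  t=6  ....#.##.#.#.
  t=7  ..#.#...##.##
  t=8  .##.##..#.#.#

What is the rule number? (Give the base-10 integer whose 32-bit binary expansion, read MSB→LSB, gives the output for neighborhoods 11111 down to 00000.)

498865010

  #####|.  b31=0 t=1,i=10
  ####.|.  b30=0 t=1,i=11
  ###.#|.  b29=0 t=3,i=8
  ###..|#  b28=1 t=0,i=4
  ##.##|#  b27=1 t=7,i=10
  ##.#.|#  b26=1 t=2,i=1
  ##..#|.  b25=0 t=1,i=6
  ##...|#  b24=1 t=0,i=5
  #.###|#  b23=1 t=5,i=11
  #.##.|.  b22=0 t=2,i=4
  #.#.#|#  b21=1 t=2,i=2
  #.#..|#  b20=1 t=2,i=7
  #..##|#  b19=1 t=1,i=7
  #..#.|#  b18=1 t=0,i=10
  #...#|.  b17=0 t=0,i=0
  #....|.  b16=0 t=1,i=1
  .####|.  b15=0 t=1,i=9
  .###.|.  b14=0 t=0,i=3
  .##.#|.  b13=0 t=2,i=0
  .##..|#  b12=1 t=1,i=5
  .#.##|.  b11=0 t=2,i=3
  .#.#.|.  b10=0 t=3,i=11
  .#..#|#  b9=1 t=0,i=9
  .#...|#  b8=1 t=0,i=12
  ..###|.  b7=0 t=0,i=2
  ..##.|#  b6=1 t=1,i=4
  ..#.#|#  b5=1 t=5,i=7
  ..#..|#  b4=1 t=0,i=8
  ...##|.  b3=0 t=0,i=1
  ...#.|.  b2=0 t=0,i=7
  ....#|#  b1=1 t=1,i=2
  .....|.  b0=0 t=4,i=6
  bits 00011101101111000001001101110010 = 498865010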